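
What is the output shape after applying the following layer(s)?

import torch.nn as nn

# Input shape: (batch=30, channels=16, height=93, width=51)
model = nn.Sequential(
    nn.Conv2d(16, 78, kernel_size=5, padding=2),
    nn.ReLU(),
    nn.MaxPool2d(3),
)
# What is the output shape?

Input shape: (30, 16, 93, 51)
  -> after Conv2d: (30, 78, 93, 51)
  -> after ReLU: (30, 78, 93, 51)
Output shape: (30, 78, 31, 17)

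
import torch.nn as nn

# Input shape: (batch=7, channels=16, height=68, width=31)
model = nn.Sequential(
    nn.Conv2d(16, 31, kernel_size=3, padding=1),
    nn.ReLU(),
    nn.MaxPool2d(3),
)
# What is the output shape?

Input shape: (7, 16, 68, 31)
  -> after Conv2d: (7, 31, 68, 31)
  -> after ReLU: (7, 31, 68, 31)
Output shape: (7, 31, 22, 10)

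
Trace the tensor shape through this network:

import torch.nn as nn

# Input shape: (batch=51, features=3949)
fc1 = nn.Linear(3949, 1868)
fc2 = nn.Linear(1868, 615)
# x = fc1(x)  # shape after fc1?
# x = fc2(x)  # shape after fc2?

Input shape: (51, 3949)
  -> after fc1: (51, 1868)
Output shape: (51, 615)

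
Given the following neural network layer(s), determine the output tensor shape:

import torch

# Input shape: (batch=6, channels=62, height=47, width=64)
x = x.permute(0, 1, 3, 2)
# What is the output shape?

Input shape: (6, 62, 47, 64)
Output shape: (6, 62, 64, 47)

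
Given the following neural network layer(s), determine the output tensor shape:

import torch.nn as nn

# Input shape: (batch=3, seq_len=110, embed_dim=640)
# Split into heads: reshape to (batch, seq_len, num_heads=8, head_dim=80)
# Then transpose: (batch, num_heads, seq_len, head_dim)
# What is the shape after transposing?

Input shape: (3, 110, 640)
  -> after reshape: (3, 110, 8, 80)
Output shape: (3, 8, 110, 80)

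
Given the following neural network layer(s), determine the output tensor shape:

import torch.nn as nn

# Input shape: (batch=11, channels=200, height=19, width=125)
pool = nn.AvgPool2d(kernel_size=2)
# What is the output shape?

Input shape: (11, 200, 19, 125)
Output shape: (11, 200, 9, 62)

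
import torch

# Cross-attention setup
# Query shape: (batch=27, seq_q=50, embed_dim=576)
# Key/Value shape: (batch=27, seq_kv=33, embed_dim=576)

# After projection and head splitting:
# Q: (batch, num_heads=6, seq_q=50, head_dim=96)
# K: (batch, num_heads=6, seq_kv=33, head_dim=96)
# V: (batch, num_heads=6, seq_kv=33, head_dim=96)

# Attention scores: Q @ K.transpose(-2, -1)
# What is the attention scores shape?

Input shape: (27, 50, 576)
Output shape: (27, 6, 50, 33)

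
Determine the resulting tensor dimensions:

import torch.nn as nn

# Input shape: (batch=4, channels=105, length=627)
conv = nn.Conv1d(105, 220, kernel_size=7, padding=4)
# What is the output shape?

Input shape: (4, 105, 627)
Output shape: (4, 220, 629)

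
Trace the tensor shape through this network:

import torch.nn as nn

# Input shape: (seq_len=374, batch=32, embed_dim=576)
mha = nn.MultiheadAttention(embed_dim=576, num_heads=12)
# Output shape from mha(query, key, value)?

Input shape: (374, 32, 576)
Output shape: (374, 32, 576)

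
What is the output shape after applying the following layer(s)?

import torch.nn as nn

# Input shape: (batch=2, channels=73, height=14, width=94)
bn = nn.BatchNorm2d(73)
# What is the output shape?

Input shape: (2, 73, 14, 94)
Output shape: (2, 73, 14, 94)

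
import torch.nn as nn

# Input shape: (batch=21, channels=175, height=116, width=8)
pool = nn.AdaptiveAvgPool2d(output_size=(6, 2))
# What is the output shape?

Input shape: (21, 175, 116, 8)
Output shape: (21, 175, 6, 2)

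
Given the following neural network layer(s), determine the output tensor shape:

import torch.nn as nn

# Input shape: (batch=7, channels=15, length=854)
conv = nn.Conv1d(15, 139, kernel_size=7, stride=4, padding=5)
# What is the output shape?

Input shape: (7, 15, 854)
Output shape: (7, 139, 215)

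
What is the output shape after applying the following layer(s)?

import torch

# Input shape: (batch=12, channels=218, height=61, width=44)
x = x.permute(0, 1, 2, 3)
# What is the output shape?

Input shape: (12, 218, 61, 44)
Output shape: (12, 218, 61, 44)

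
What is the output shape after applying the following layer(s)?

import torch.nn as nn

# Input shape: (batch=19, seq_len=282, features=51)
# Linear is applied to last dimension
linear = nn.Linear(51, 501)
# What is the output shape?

Input shape: (19, 282, 51)
Output shape: (19, 282, 501)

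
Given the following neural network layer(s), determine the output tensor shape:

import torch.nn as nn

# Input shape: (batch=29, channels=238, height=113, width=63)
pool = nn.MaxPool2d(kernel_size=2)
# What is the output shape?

Input shape: (29, 238, 113, 63)
Output shape: (29, 238, 56, 31)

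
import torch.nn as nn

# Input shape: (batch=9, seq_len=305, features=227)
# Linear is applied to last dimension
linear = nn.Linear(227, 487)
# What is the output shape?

Input shape: (9, 305, 227)
Output shape: (9, 305, 487)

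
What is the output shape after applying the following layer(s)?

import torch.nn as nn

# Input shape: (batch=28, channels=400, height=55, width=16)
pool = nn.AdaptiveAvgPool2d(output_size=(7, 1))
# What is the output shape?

Input shape: (28, 400, 55, 16)
Output shape: (28, 400, 7, 1)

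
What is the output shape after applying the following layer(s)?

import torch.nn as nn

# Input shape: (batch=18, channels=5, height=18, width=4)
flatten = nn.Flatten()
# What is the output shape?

Input shape: (18, 5, 18, 4)
Output shape: (18, 360)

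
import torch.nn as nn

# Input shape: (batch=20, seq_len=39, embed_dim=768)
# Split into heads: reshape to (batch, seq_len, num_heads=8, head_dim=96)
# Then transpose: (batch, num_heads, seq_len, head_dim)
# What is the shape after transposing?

Input shape: (20, 39, 768)
  -> after reshape: (20, 39, 8, 96)
Output shape: (20, 8, 39, 96)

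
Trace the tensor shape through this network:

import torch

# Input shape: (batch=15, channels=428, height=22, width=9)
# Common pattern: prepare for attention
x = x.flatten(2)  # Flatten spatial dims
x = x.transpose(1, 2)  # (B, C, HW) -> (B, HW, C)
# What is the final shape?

Input shape: (15, 428, 22, 9)
  -> after flatten(2): (15, 428, 198)
Output shape: (15, 198, 428)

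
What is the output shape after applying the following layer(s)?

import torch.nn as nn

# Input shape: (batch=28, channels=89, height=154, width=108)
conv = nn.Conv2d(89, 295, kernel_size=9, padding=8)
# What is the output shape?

Input shape: (28, 89, 154, 108)
Output shape: (28, 295, 162, 116)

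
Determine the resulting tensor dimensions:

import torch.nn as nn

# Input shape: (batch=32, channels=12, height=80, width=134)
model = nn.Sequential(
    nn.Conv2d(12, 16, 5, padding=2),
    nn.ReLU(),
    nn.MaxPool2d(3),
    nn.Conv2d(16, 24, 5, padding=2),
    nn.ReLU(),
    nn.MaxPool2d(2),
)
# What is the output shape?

Input shape: (32, 12, 80, 134)
  -> after first Conv2d: (32, 16, 80, 134)
  -> after first MaxPool2d: (32, 16, 26, 44)
  -> after second Conv2d: (32, 24, 26, 44)
Output shape: (32, 24, 13, 22)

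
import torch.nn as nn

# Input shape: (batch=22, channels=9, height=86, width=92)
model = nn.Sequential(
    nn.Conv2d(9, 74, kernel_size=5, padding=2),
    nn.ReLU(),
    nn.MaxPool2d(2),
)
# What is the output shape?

Input shape: (22, 9, 86, 92)
  -> after Conv2d: (22, 74, 86, 92)
  -> after ReLU: (22, 74, 86, 92)
Output shape: (22, 74, 43, 46)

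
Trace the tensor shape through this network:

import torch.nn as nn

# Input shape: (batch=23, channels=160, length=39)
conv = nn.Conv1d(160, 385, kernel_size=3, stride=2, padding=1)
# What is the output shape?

Input shape: (23, 160, 39)
Output shape: (23, 385, 20)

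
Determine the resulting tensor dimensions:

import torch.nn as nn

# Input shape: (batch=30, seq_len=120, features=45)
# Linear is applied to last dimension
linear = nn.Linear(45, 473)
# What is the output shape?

Input shape: (30, 120, 45)
Output shape: (30, 120, 473)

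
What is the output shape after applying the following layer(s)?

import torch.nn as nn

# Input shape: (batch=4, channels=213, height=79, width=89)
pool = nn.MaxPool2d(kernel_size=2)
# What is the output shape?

Input shape: (4, 213, 79, 89)
Output shape: (4, 213, 39, 44)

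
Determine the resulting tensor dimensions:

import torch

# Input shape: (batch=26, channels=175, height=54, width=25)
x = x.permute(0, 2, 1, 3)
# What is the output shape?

Input shape: (26, 175, 54, 25)
Output shape: (26, 54, 175, 25)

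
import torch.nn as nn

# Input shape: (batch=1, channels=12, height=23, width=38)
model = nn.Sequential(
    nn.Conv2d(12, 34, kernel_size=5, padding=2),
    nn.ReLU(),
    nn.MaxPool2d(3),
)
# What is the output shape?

Input shape: (1, 12, 23, 38)
  -> after Conv2d: (1, 34, 23, 38)
  -> after ReLU: (1, 34, 23, 38)
Output shape: (1, 34, 7, 12)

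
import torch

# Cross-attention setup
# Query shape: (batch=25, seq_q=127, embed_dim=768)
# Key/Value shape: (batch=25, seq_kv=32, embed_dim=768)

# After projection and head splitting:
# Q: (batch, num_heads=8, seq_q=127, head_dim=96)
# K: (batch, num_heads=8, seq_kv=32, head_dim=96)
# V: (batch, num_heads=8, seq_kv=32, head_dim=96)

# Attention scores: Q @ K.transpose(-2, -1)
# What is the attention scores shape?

Input shape: (25, 127, 768)
Output shape: (25, 8, 127, 32)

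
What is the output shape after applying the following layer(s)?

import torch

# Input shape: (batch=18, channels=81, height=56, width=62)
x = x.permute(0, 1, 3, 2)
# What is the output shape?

Input shape: (18, 81, 56, 62)
Output shape: (18, 81, 62, 56)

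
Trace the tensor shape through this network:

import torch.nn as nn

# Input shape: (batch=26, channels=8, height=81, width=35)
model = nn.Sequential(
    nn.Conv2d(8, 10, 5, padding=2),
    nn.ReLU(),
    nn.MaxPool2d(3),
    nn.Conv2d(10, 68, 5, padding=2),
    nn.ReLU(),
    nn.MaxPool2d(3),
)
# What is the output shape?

Input shape: (26, 8, 81, 35)
  -> after first Conv2d: (26, 10, 81, 35)
  -> after first MaxPool2d: (26, 10, 27, 11)
  -> after second Conv2d: (26, 68, 27, 11)
Output shape: (26, 68, 9, 3)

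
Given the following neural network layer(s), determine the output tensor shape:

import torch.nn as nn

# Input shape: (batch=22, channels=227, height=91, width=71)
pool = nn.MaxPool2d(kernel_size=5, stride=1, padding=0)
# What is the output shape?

Input shape: (22, 227, 91, 71)
Output shape: (22, 227, 87, 67)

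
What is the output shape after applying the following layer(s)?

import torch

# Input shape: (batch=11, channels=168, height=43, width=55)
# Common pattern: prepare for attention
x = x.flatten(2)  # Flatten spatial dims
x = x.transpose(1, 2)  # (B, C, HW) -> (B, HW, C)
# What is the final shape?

Input shape: (11, 168, 43, 55)
  -> after flatten(2): (11, 168, 2365)
Output shape: (11, 2365, 168)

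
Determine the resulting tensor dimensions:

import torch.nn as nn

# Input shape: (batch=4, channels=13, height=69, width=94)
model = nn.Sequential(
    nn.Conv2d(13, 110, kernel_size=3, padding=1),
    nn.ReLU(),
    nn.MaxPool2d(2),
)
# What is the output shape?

Input shape: (4, 13, 69, 94)
  -> after Conv2d: (4, 110, 69, 94)
  -> after ReLU: (4, 110, 69, 94)
Output shape: (4, 110, 34, 47)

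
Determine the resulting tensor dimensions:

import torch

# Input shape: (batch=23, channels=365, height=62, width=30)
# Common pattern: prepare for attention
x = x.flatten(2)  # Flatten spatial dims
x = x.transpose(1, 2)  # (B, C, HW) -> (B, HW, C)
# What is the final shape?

Input shape: (23, 365, 62, 30)
  -> after flatten(2): (23, 365, 1860)
Output shape: (23, 1860, 365)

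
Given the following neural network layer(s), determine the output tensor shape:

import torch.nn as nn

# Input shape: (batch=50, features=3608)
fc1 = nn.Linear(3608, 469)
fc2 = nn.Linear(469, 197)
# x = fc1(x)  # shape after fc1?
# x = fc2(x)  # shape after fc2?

Input shape: (50, 3608)
  -> after fc1: (50, 469)
Output shape: (50, 197)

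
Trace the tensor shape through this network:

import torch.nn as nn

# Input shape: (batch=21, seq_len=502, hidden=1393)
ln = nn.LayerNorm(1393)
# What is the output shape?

Input shape: (21, 502, 1393)
Output shape: (21, 502, 1393)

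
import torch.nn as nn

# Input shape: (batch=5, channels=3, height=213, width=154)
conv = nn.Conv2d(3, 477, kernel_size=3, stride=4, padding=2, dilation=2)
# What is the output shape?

Input shape: (5, 3, 213, 154)
Output shape: (5, 477, 54, 39)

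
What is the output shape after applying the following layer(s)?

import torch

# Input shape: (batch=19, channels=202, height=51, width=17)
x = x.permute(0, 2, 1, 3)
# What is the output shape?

Input shape: (19, 202, 51, 17)
Output shape: (19, 51, 202, 17)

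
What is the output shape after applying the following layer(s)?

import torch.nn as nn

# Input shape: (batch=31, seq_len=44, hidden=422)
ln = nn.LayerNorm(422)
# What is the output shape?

Input shape: (31, 44, 422)
Output shape: (31, 44, 422)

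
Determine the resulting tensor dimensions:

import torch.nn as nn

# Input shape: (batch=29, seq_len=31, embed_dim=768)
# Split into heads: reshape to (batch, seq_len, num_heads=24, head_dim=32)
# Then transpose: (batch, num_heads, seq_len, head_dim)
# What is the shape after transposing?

Input shape: (29, 31, 768)
  -> after reshape: (29, 31, 24, 32)
Output shape: (29, 24, 31, 32)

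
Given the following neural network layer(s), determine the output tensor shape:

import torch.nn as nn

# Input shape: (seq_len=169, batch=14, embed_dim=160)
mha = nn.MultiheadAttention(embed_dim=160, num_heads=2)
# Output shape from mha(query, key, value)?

Input shape: (169, 14, 160)
Output shape: (169, 14, 160)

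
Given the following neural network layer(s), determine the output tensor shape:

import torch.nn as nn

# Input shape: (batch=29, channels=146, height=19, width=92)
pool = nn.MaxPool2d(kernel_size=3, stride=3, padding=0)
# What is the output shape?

Input shape: (29, 146, 19, 92)
Output shape: (29, 146, 6, 30)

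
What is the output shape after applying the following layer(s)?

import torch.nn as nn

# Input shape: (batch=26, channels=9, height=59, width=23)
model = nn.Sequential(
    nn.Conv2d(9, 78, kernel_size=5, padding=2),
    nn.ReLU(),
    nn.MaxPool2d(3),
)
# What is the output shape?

Input shape: (26, 9, 59, 23)
  -> after Conv2d: (26, 78, 59, 23)
  -> after ReLU: (26, 78, 59, 23)
Output shape: (26, 78, 19, 7)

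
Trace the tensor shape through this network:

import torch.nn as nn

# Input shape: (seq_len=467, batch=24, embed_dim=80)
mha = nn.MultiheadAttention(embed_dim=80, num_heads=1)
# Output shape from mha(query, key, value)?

Input shape: (467, 24, 80)
Output shape: (467, 24, 80)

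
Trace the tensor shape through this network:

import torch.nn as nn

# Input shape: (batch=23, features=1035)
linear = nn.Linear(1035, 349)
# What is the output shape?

Input shape: (23, 1035)
Output shape: (23, 349)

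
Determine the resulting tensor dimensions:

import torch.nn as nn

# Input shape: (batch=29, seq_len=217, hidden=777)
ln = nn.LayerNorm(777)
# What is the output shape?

Input shape: (29, 217, 777)
Output shape: (29, 217, 777)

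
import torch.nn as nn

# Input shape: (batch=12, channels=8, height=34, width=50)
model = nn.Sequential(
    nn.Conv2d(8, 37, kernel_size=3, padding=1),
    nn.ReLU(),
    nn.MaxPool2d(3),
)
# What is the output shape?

Input shape: (12, 8, 34, 50)
  -> after Conv2d: (12, 37, 34, 50)
  -> after ReLU: (12, 37, 34, 50)
Output shape: (12, 37, 11, 16)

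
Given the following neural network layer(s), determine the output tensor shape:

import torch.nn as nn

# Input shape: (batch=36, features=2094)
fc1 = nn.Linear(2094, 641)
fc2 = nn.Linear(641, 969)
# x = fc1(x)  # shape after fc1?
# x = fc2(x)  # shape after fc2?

Input shape: (36, 2094)
  -> after fc1: (36, 641)
Output shape: (36, 969)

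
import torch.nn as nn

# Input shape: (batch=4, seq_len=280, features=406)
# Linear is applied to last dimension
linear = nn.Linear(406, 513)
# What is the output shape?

Input shape: (4, 280, 406)
Output shape: (4, 280, 513)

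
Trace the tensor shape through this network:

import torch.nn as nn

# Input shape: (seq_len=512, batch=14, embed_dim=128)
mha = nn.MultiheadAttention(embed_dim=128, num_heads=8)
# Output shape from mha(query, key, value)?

Input shape: (512, 14, 128)
Output shape: (512, 14, 128)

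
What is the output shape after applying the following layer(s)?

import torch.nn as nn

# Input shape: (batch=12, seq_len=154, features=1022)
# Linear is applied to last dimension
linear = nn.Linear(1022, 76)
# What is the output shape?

Input shape: (12, 154, 1022)
Output shape: (12, 154, 76)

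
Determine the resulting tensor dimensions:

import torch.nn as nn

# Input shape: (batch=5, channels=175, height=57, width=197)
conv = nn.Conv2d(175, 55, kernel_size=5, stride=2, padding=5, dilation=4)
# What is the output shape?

Input shape: (5, 175, 57, 197)
Output shape: (5, 55, 26, 96)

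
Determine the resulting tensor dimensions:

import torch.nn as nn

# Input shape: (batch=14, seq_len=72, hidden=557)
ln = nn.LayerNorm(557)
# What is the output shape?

Input shape: (14, 72, 557)
Output shape: (14, 72, 557)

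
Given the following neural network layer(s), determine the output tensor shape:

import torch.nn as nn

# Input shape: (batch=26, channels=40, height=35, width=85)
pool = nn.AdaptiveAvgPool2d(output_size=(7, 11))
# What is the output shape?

Input shape: (26, 40, 35, 85)
Output shape: (26, 40, 7, 11)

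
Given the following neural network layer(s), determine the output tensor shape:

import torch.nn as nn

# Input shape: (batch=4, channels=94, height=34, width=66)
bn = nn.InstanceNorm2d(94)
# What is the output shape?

Input shape: (4, 94, 34, 66)
Output shape: (4, 94, 34, 66)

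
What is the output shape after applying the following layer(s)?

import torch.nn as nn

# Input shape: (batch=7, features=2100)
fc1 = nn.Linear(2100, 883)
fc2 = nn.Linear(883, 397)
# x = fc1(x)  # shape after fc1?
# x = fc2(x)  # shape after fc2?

Input shape: (7, 2100)
  -> after fc1: (7, 883)
Output shape: (7, 397)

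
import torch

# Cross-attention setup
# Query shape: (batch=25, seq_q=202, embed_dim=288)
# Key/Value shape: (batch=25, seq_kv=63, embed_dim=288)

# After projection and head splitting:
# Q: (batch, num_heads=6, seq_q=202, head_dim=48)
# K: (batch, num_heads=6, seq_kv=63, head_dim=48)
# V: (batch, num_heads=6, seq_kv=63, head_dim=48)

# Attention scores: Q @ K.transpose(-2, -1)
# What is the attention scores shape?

Input shape: (25, 202, 288)
Output shape: (25, 6, 202, 63)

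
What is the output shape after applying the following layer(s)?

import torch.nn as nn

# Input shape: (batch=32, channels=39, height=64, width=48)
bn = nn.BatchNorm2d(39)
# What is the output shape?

Input shape: (32, 39, 64, 48)
Output shape: (32, 39, 64, 48)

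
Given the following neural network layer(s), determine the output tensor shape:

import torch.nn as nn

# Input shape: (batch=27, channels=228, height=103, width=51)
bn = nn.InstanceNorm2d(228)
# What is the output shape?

Input shape: (27, 228, 103, 51)
Output shape: (27, 228, 103, 51)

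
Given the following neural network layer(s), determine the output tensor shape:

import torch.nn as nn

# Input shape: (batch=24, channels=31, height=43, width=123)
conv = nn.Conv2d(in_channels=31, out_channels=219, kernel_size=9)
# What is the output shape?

Input shape: (24, 31, 43, 123)
Output shape: (24, 219, 35, 115)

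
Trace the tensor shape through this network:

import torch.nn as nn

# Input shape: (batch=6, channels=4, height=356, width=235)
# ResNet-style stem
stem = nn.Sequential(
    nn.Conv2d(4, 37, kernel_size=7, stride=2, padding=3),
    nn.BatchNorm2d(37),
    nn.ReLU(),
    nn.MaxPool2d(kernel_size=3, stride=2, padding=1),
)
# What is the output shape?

Input shape: (6, 4, 356, 235)
  -> after Conv2d 7x7 stride=2: (6, 37, 178, 118)
Output shape: (6, 37, 89, 59)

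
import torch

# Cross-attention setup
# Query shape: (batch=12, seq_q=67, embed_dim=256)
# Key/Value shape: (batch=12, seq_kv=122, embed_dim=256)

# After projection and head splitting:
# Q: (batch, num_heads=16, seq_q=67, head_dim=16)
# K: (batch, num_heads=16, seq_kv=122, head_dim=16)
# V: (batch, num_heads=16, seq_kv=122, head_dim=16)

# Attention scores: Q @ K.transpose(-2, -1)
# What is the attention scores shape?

Input shape: (12, 67, 256)
Output shape: (12, 16, 67, 122)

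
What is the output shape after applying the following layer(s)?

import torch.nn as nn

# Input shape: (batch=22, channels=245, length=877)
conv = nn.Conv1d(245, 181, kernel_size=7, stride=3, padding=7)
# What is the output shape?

Input shape: (22, 245, 877)
Output shape: (22, 181, 295)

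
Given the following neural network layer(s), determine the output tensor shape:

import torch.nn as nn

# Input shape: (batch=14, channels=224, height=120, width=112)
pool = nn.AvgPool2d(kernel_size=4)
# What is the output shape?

Input shape: (14, 224, 120, 112)
Output shape: (14, 224, 30, 28)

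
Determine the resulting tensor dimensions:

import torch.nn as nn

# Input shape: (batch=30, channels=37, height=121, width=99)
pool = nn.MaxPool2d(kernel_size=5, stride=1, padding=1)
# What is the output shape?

Input shape: (30, 37, 121, 99)
Output shape: (30, 37, 119, 97)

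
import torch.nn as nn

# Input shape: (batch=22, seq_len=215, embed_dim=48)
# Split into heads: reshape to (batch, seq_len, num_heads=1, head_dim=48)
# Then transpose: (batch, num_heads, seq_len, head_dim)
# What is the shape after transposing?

Input shape: (22, 215, 48)
  -> after reshape: (22, 215, 1, 48)
Output shape: (22, 1, 215, 48)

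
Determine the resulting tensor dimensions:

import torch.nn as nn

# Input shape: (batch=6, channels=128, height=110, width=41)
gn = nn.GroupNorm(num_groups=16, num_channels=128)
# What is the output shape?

Input shape: (6, 128, 110, 41)
Output shape: (6, 128, 110, 41)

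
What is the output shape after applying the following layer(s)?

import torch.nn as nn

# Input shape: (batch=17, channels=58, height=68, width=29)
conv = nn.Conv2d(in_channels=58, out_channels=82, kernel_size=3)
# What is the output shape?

Input shape: (17, 58, 68, 29)
Output shape: (17, 82, 66, 27)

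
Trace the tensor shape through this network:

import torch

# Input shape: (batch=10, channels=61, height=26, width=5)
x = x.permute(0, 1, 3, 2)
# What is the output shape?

Input shape: (10, 61, 26, 5)
Output shape: (10, 61, 5, 26)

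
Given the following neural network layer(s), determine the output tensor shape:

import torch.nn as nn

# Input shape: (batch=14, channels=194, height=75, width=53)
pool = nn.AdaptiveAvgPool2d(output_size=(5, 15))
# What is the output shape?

Input shape: (14, 194, 75, 53)
Output shape: (14, 194, 5, 15)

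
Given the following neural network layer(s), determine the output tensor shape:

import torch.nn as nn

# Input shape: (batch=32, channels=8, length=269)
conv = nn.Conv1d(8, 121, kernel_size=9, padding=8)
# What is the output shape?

Input shape: (32, 8, 269)
Output shape: (32, 121, 277)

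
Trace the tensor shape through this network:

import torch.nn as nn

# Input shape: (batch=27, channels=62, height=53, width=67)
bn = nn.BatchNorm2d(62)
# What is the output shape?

Input shape: (27, 62, 53, 67)
Output shape: (27, 62, 53, 67)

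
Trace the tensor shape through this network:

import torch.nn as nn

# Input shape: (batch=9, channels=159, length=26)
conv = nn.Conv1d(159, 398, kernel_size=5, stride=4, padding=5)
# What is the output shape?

Input shape: (9, 159, 26)
Output shape: (9, 398, 8)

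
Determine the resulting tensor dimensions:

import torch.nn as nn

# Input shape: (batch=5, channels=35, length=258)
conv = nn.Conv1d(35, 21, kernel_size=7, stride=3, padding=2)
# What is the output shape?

Input shape: (5, 35, 258)
Output shape: (5, 21, 86)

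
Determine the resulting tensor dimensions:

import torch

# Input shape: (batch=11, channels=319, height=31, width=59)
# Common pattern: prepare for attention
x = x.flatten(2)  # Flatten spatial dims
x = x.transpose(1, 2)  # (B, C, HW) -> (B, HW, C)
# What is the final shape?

Input shape: (11, 319, 31, 59)
  -> after flatten(2): (11, 319, 1829)
Output shape: (11, 1829, 319)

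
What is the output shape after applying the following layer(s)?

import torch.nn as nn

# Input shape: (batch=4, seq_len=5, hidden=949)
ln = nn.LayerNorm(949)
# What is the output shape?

Input shape: (4, 5, 949)
Output shape: (4, 5, 949)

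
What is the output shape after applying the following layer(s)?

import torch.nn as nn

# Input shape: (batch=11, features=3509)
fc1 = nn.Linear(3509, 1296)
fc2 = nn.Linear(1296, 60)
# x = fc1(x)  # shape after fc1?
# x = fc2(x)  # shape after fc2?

Input shape: (11, 3509)
  -> after fc1: (11, 1296)
Output shape: (11, 60)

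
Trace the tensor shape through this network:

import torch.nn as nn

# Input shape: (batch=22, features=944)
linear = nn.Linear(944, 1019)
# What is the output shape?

Input shape: (22, 944)
Output shape: (22, 1019)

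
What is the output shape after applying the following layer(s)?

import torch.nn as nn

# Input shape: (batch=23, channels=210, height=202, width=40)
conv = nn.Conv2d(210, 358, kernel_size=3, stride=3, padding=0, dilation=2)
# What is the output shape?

Input shape: (23, 210, 202, 40)
Output shape: (23, 358, 66, 12)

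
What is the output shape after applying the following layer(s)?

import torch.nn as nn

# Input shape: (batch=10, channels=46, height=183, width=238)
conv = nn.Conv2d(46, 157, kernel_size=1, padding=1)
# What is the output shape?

Input shape: (10, 46, 183, 238)
Output shape: (10, 157, 185, 240)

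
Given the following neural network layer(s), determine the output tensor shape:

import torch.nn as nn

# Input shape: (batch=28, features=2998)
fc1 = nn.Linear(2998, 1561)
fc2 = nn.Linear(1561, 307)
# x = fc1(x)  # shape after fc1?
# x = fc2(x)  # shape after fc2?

Input shape: (28, 2998)
  -> after fc1: (28, 1561)
Output shape: (28, 307)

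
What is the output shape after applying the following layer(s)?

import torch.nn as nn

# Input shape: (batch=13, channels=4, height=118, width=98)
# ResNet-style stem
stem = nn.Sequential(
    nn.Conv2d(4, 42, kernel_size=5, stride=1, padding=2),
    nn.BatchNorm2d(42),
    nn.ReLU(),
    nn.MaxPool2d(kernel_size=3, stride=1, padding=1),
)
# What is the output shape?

Input shape: (13, 4, 118, 98)
  -> after Conv2d 5x5 stride=1: (13, 42, 118, 98)
Output shape: (13, 42, 118, 98)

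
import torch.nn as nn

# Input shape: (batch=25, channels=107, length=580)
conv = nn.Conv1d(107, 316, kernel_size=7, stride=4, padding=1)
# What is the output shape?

Input shape: (25, 107, 580)
Output shape: (25, 316, 144)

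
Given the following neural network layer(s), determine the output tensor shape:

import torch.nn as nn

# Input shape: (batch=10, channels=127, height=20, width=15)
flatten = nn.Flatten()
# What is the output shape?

Input shape: (10, 127, 20, 15)
Output shape: (10, 38100)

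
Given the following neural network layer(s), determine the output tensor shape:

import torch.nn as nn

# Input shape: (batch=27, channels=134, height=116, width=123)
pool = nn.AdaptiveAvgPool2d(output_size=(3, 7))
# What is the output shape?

Input shape: (27, 134, 116, 123)
Output shape: (27, 134, 3, 7)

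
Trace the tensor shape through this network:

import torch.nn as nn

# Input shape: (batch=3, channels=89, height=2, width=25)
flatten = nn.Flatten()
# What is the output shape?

Input shape: (3, 89, 2, 25)
Output shape: (3, 4450)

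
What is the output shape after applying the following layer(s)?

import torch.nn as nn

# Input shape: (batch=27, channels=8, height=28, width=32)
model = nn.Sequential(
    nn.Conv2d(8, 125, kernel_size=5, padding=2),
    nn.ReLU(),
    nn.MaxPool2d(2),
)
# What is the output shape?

Input shape: (27, 8, 28, 32)
  -> after Conv2d: (27, 125, 28, 32)
  -> after ReLU: (27, 125, 28, 32)
Output shape: (27, 125, 14, 16)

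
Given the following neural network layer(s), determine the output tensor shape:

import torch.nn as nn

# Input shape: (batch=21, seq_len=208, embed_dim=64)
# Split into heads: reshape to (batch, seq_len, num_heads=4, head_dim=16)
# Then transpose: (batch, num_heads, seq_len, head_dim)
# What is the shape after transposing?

Input shape: (21, 208, 64)
  -> after reshape: (21, 208, 4, 16)
Output shape: (21, 4, 208, 16)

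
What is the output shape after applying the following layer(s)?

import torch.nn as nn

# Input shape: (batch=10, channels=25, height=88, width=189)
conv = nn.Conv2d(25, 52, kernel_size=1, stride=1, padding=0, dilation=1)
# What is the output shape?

Input shape: (10, 25, 88, 189)
Output shape: (10, 52, 88, 189)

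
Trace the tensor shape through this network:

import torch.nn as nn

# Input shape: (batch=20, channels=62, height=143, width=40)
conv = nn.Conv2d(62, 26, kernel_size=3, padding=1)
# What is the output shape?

Input shape: (20, 62, 143, 40)
Output shape: (20, 26, 143, 40)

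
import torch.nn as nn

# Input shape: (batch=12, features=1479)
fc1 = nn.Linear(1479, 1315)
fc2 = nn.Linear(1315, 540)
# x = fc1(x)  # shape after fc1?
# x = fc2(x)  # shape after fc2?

Input shape: (12, 1479)
  -> after fc1: (12, 1315)
Output shape: (12, 540)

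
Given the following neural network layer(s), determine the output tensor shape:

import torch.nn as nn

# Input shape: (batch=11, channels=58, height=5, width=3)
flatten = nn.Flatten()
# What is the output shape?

Input shape: (11, 58, 5, 3)
Output shape: (11, 870)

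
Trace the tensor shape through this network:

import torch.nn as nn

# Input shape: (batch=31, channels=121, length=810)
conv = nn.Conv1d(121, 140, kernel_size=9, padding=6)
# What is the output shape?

Input shape: (31, 121, 810)
Output shape: (31, 140, 814)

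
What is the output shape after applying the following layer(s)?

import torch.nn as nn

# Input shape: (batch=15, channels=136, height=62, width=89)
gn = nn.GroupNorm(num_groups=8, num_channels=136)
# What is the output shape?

Input shape: (15, 136, 62, 89)
Output shape: (15, 136, 62, 89)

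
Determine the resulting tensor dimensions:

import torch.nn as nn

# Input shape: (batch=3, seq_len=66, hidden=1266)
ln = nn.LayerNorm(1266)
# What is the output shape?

Input shape: (3, 66, 1266)
Output shape: (3, 66, 1266)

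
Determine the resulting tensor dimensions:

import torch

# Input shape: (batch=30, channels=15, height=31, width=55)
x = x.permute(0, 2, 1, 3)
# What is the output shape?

Input shape: (30, 15, 31, 55)
Output shape: (30, 31, 15, 55)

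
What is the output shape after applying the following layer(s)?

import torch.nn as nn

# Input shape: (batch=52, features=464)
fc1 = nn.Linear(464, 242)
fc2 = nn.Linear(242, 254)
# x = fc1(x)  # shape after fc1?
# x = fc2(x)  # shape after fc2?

Input shape: (52, 464)
  -> after fc1: (52, 242)
Output shape: (52, 254)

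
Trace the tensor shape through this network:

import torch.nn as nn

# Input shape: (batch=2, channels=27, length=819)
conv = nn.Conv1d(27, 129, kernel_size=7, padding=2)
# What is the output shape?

Input shape: (2, 27, 819)
Output shape: (2, 129, 817)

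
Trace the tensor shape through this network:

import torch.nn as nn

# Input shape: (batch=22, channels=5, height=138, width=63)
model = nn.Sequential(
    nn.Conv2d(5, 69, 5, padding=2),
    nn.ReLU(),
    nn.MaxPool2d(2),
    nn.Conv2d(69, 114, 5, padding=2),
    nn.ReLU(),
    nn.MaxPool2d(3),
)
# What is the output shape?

Input shape: (22, 5, 138, 63)
  -> after first Conv2d: (22, 69, 138, 63)
  -> after first MaxPool2d: (22, 69, 69, 31)
  -> after second Conv2d: (22, 114, 69, 31)
Output shape: (22, 114, 23, 10)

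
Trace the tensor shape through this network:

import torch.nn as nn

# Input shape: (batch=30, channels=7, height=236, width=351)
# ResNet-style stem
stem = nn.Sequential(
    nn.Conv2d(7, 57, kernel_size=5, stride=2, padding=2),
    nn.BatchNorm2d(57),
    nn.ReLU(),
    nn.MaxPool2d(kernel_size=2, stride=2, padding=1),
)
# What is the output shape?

Input shape: (30, 7, 236, 351)
  -> after Conv2d 5x5 stride=2: (30, 57, 118, 176)
Output shape: (30, 57, 60, 89)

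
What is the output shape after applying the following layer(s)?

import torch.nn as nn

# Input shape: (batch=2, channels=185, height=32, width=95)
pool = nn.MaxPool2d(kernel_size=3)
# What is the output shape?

Input shape: (2, 185, 32, 95)
Output shape: (2, 185, 10, 31)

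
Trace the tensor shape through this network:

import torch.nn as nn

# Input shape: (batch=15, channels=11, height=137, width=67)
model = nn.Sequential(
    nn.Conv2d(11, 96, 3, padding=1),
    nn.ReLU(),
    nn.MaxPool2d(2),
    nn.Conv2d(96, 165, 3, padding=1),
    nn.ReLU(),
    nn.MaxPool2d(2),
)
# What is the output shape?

Input shape: (15, 11, 137, 67)
  -> after first Conv2d: (15, 96, 137, 67)
  -> after first MaxPool2d: (15, 96, 68, 33)
  -> after second Conv2d: (15, 165, 68, 33)
Output shape: (15, 165, 34, 16)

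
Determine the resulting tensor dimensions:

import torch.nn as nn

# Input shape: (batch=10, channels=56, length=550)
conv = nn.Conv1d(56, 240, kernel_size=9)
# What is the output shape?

Input shape: (10, 56, 550)
Output shape: (10, 240, 542)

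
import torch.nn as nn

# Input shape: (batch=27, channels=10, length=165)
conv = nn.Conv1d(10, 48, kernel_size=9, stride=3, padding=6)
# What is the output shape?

Input shape: (27, 10, 165)
Output shape: (27, 48, 57)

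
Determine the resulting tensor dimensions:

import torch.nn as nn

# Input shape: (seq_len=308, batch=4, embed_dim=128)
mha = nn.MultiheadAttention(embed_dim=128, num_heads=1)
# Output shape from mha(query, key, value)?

Input shape: (308, 4, 128)
Output shape: (308, 4, 128)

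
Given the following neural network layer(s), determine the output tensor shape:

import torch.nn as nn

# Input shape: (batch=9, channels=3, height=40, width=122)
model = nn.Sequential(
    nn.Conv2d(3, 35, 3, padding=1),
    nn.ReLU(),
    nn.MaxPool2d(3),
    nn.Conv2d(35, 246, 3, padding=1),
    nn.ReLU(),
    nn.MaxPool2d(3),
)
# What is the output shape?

Input shape: (9, 3, 40, 122)
  -> after first Conv2d: (9, 35, 40, 122)
  -> after first MaxPool2d: (9, 35, 13, 40)
  -> after second Conv2d: (9, 246, 13, 40)
Output shape: (9, 246, 4, 13)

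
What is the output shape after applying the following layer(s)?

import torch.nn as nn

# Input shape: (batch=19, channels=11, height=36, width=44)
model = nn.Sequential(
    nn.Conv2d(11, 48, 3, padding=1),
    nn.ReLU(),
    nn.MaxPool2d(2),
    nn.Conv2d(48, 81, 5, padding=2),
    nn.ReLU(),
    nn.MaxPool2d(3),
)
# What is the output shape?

Input shape: (19, 11, 36, 44)
  -> after first Conv2d: (19, 48, 36, 44)
  -> after first MaxPool2d: (19, 48, 18, 22)
  -> after second Conv2d: (19, 81, 18, 22)
Output shape: (19, 81, 6, 7)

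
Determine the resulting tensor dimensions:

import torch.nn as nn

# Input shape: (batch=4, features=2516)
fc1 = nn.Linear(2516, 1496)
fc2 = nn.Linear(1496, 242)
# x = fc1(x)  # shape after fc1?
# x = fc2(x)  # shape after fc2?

Input shape: (4, 2516)
  -> after fc1: (4, 1496)
Output shape: (4, 242)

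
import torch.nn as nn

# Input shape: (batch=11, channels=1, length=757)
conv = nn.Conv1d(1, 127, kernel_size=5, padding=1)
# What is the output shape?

Input shape: (11, 1, 757)
Output shape: (11, 127, 755)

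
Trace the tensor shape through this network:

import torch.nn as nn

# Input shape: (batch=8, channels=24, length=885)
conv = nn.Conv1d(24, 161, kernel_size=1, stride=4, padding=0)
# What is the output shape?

Input shape: (8, 24, 885)
Output shape: (8, 161, 222)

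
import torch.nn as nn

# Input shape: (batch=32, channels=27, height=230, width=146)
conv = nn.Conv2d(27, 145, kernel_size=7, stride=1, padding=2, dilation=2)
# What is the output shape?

Input shape: (32, 27, 230, 146)
Output shape: (32, 145, 222, 138)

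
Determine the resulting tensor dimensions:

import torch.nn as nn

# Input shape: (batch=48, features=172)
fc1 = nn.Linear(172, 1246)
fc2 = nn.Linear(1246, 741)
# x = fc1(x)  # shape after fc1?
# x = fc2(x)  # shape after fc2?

Input shape: (48, 172)
  -> after fc1: (48, 1246)
Output shape: (48, 741)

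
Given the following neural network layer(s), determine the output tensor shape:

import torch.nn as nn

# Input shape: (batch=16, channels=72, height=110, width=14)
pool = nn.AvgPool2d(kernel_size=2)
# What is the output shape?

Input shape: (16, 72, 110, 14)
Output shape: (16, 72, 55, 7)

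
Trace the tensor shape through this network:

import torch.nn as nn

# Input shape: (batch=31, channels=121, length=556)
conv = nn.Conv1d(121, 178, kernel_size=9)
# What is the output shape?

Input shape: (31, 121, 556)
Output shape: (31, 178, 548)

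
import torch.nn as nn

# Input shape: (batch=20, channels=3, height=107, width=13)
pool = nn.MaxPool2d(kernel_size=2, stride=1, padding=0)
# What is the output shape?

Input shape: (20, 3, 107, 13)
Output shape: (20, 3, 106, 12)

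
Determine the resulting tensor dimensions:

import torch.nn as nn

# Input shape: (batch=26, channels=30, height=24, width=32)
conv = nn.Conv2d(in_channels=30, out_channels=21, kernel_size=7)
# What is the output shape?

Input shape: (26, 30, 24, 32)
Output shape: (26, 21, 18, 26)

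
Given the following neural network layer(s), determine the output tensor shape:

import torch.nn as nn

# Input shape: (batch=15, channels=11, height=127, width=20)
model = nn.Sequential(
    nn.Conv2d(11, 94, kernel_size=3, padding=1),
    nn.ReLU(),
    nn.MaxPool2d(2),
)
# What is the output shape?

Input shape: (15, 11, 127, 20)
  -> after Conv2d: (15, 94, 127, 20)
  -> after ReLU: (15, 94, 127, 20)
Output shape: (15, 94, 63, 10)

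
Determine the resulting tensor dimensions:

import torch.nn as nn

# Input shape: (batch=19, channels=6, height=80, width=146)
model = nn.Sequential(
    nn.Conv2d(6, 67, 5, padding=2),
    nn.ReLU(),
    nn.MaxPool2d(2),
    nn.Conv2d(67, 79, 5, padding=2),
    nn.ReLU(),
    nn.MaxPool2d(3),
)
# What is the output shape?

Input shape: (19, 6, 80, 146)
  -> after first Conv2d: (19, 67, 80, 146)
  -> after first MaxPool2d: (19, 67, 40, 73)
  -> after second Conv2d: (19, 79, 40, 73)
Output shape: (19, 79, 13, 24)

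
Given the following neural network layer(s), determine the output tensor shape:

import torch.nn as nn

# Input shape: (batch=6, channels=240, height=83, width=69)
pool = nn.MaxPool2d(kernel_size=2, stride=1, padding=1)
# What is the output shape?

Input shape: (6, 240, 83, 69)
Output shape: (6, 240, 84, 70)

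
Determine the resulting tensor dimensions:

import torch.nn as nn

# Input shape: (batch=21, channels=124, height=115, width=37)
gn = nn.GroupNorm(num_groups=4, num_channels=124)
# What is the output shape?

Input shape: (21, 124, 115, 37)
Output shape: (21, 124, 115, 37)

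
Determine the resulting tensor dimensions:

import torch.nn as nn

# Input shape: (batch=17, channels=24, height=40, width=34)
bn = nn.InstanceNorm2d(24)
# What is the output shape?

Input shape: (17, 24, 40, 34)
Output shape: (17, 24, 40, 34)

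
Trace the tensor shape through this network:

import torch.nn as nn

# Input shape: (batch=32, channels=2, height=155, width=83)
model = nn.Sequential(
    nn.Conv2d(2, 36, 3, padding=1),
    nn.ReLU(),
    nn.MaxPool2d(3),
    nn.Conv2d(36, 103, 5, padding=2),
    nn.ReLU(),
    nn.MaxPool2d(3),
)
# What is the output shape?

Input shape: (32, 2, 155, 83)
  -> after first Conv2d: (32, 36, 155, 83)
  -> after first MaxPool2d: (32, 36, 51, 27)
  -> after second Conv2d: (32, 103, 51, 27)
Output shape: (32, 103, 17, 9)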